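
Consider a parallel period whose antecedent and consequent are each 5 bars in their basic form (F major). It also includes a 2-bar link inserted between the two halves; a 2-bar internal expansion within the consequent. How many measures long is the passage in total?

14 measures

Basic parallel period: 5 + 5 = 10 bars.
10 (basic form) + 2 (link) + 2 (internal expansion) = 14.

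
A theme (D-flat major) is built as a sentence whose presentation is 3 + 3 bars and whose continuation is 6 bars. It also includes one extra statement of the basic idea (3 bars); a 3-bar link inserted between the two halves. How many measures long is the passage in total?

Basic sentence: 3 + 3 + 6 = 12 bars.
12 (basic form) + 3 (extra statement) + 3 (link) = 18.

18 measures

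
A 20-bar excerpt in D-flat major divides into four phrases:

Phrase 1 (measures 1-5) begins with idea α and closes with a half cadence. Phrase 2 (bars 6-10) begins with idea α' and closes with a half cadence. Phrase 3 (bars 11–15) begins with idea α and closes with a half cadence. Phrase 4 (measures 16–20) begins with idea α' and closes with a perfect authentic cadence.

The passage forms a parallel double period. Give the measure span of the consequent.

measures 11–20

In a double period the four phrases pair into a large antecedent (phrases 1–2, ending half cadence) and a large consequent (phrases 3–4, ending perfect authentic cadence). The consequent spans bars 11-20.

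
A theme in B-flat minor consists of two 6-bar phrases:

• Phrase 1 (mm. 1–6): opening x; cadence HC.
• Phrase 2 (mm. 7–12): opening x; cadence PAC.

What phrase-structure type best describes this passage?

Phrase 1 ends with a half cadence (weaker) and phrase 2 with a perfect authentic cadence (stronger): antecedent + consequent = a period.
The two phrases open with the same material (x / x), so the period is parallel.

parallel period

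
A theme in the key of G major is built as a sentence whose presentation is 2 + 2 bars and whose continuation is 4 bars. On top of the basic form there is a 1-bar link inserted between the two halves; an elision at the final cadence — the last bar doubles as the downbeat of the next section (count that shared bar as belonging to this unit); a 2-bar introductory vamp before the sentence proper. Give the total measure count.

Basic sentence: 2 + 2 + 4 = 8 bars.
8 (basic form) + 1 (link) + 2 (introduction) = 11.
The elision shares a bar with the next section but does not change this unit's count.

11 measures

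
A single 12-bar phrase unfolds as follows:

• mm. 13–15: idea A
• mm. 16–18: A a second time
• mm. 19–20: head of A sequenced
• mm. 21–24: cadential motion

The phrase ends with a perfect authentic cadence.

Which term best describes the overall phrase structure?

Basic idea (mm. 13–15) + its repetition (mm. 16–18) form the presentation; fragmentation and cadence (bars 19–24) form the continuation — the 12-bar whole is a sentence.

sentence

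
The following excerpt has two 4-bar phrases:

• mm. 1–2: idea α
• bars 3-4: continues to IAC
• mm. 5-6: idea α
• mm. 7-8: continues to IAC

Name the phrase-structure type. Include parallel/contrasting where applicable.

Both phrases have the same opening (α) and the same cadence (imperfect authentic cadence): the second is a restatement, not a consequent, so this is a repeated phrase rather than a period.

repeated phrase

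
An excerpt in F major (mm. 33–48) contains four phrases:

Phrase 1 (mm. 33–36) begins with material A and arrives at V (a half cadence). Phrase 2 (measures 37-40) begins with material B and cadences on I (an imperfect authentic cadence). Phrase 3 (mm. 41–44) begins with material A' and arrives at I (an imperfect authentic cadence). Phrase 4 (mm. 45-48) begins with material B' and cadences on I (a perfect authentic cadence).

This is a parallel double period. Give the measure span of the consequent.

In a double period the first pair of phrases (ending imperfect authentic cadence) is the large antecedent and the second pair (ending perfect authentic cadence) is the large consequent; the consequent is measures 41–48.

measures 41–48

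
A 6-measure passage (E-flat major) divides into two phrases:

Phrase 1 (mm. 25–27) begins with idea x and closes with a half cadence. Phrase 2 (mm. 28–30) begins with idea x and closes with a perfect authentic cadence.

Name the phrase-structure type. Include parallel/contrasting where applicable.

parallel period

Phrase 1 ends with a half cadence (weaker) and phrase 2 with a perfect authentic cadence (stronger): antecedent + consequent = a period.
The two phrases open with the same material (x / x), so the period is parallel.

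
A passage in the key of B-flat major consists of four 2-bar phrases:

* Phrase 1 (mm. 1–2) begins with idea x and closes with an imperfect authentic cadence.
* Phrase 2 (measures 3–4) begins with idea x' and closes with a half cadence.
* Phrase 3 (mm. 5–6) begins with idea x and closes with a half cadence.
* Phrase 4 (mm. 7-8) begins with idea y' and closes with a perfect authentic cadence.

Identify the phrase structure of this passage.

Four phrases in two halves: the first half (measures 1–4) ends with a half cadence, the second (bars 5–8) with a perfect authentic cadence — a large antecedent–consequent pair, i.e. a double period.
Phrase 3 begins with the same material as phrase 1, making it parallel.

parallel double period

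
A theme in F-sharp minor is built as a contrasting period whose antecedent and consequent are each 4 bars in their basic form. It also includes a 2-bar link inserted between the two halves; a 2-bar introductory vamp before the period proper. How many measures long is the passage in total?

Basic contrasting period: 4 + 4 = 8 bars.
8 (basic form) + 2 (link) + 2 (introduction) = 12.

12 measures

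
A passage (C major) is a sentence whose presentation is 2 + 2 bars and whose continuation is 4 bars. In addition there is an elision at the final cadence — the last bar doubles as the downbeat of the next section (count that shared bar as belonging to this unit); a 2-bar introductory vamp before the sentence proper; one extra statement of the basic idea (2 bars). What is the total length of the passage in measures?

Basic sentence: 2 + 2 + 4 = 8 bars.
8 (basic form) + 2 (introduction) + 2 (extra statement) = 12.
The elision shares a bar with the next section but does not change this unit's count.

12 measures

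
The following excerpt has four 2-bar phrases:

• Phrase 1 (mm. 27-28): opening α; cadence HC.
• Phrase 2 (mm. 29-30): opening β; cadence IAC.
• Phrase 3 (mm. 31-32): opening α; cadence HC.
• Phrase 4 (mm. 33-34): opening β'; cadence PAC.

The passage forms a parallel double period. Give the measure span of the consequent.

In a double period the first pair of phrases (ending imperfect authentic cadence) is the large antecedent and the second pair (ending perfect authentic cadence) is the large consequent; the consequent is measures 31–34.

measures 31–34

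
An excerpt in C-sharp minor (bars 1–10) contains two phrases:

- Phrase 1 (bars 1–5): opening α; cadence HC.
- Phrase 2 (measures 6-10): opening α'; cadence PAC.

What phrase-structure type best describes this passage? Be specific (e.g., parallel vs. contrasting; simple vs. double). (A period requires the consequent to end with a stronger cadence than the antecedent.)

Phrase 1 ends with a half cadence (weaker) and phrase 2 with a perfect authentic cadence (stronger): antecedent + consequent = a period.
The two phrases open with the same material (α / α'), so the period is parallel.

parallel period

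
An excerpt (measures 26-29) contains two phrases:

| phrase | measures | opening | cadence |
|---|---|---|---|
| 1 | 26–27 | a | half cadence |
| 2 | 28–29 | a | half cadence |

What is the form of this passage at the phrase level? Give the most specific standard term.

repeated phrase

Both phrases have the same opening (a) and the same cadence (half cadence): the second is a restatement, not a consequent, so this is a repeated phrase rather than a period.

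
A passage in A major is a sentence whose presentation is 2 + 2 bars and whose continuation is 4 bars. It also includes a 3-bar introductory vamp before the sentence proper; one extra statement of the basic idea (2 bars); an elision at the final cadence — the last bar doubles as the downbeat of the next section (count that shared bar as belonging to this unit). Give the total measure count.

Basic sentence: 2 + 2 + 4 = 8 bars.
8 (basic form) + 3 (introduction) + 2 (extra statement) = 13.
The elision shares a bar with the next section but does not change this unit's count.

13 measures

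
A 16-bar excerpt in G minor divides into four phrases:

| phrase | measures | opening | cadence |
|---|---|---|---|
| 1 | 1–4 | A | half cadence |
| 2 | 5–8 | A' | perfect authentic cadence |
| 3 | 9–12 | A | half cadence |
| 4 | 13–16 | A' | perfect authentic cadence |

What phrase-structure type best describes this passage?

repeated period

The cadence pattern HC–PAC–HC–PAC is weak–strong twice, and phrases 3–4 restate phrases 1–2: a period heard twice, not a double period (which would end weakly at phrase 2).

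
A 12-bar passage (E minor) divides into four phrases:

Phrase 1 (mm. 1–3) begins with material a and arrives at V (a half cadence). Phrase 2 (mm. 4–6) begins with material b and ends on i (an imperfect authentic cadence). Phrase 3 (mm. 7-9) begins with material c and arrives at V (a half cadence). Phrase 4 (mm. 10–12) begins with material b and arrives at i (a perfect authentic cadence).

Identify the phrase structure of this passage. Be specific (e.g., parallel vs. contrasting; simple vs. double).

Four phrases in two halves: the first half (measures 1–6) ends with an imperfect authentic cadence, the second (measures 7–12) with a perfect authentic cadence — a large antecedent–consequent pair, i.e. a double period.
Phrase 3 begins with different material from phrase 1, making it contrasting.

contrasting double period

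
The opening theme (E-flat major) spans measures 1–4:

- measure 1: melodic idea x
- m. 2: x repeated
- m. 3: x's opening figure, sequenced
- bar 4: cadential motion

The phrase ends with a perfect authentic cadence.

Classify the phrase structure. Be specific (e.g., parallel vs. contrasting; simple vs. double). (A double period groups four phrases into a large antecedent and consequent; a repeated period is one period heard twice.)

sentence

Basic idea (m. 1) + its repetition (m. 2) form the presentation; fragmentation and cadence (mm. 3–4) form the continuation — the 4-bar whole is a sentence.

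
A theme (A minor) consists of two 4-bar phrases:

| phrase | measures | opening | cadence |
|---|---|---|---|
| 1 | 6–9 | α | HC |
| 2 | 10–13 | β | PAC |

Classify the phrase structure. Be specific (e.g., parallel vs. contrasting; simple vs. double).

Phrase 1 ends with a half cadence (weaker) and phrase 2 with a perfect authentic cadence (stronger): antecedent + consequent = a period.
The two phrases open with different material (α / β), so the period is contrasting.

contrasting period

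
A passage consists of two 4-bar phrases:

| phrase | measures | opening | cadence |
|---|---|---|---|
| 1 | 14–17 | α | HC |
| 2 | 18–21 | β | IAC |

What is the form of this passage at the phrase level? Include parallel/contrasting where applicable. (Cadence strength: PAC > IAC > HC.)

contrasting period

Phrase 1 ends with a half cadence (weaker) and phrase 2 with an imperfect authentic cadence (stronger): antecedent + consequent = a period.
The two phrases open with different material (α / β), so the period is contrasting.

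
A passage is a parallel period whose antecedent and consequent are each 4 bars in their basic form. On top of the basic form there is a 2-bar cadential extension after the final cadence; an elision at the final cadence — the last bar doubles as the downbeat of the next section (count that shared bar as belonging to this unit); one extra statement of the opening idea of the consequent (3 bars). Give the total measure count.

Basic parallel period: 4 + 4 = 8 bars.
8 (basic form) + 2 (cadential extension) + 3 (extra statement) = 13.
The elision shares a bar with the next section but does not change this unit's count.

13 measures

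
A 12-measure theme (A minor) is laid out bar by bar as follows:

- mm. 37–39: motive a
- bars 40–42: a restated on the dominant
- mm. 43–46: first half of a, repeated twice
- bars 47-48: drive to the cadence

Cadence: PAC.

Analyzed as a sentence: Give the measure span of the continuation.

After the presentation (measures 37-42), the continuation covers the fragmentation through the cadence: measures 43–48.

measures 43–48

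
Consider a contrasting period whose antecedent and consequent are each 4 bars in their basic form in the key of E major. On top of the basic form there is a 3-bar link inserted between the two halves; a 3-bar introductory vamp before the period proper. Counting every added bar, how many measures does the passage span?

Basic contrasting period: 4 + 4 = 8 bars.
8 (basic form) + 3 (link) + 3 (introduction) = 14.

14 measures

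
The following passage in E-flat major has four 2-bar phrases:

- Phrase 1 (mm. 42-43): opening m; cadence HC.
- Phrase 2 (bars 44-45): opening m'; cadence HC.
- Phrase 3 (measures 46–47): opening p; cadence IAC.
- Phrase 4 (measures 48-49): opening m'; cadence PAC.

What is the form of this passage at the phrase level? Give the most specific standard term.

Four phrases in two halves: the first half (bars 42-45) ends with a half cadence, the second (measures 46-49) with a perfect authentic cadence — a large antecedent–consequent pair, i.e. a double period.
Phrase 3 begins with different material from phrase 1, making it contrasting.

contrasting double period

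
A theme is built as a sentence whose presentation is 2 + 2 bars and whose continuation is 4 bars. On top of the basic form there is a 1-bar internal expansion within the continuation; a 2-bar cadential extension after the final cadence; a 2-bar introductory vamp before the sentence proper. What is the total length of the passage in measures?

13 measures

Basic sentence: 2 + 2 + 4 = 8 bars.
8 (basic form) + 1 (internal expansion) + 2 (cadential extension) + 2 (introduction) = 13.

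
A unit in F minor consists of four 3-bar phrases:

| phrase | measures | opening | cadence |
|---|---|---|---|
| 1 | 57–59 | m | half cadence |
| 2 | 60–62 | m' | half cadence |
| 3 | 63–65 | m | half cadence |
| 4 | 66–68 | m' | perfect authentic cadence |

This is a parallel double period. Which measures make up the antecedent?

In a double period the first pair of phrases (ending half cadence) is the large antecedent and the second pair (ending perfect authentic cadence) is the large consequent; the antecedent is measures 57–62.

measures 57–62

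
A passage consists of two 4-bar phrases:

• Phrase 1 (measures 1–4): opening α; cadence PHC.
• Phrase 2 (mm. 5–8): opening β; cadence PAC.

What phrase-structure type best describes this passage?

contrasting period

Phrase 1 ends with a Phrygian half cadence (weaker) and phrase 2 with a perfect authentic cadence (stronger): antecedent + consequent = a period.
The two phrases open with different material (α / β), so the period is contrasting.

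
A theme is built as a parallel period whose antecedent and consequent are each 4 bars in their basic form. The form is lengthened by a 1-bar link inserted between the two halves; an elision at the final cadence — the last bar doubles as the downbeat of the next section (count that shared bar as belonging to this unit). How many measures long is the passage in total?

9 measures

Basic parallel period: 4 + 4 = 8 bars.
8 (basic form) + 1 (link) = 9.
The elision shares a bar with the next section but does not change this unit's count.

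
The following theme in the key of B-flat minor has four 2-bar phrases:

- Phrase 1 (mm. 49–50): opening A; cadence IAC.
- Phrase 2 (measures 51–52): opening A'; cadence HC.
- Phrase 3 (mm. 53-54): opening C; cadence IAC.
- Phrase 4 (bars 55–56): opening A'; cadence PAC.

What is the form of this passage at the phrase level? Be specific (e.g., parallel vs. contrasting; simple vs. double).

contrasting double period

Four phrases in two halves: the first half (measures 49-52) ends with a half cadence, the second (measures 53–56) with a perfect authentic cadence — a large antecedent–consequent pair, i.e. a double period.
Phrase 3 begins with different material from phrase 1, making it contrasting.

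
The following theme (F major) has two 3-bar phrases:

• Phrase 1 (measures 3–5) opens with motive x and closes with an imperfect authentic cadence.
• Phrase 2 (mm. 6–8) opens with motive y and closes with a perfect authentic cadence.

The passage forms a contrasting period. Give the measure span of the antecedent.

measures 3–5

The phrase ending with the weaker cadence (imperfect authentic cadence) is the antecedent; the one ending more conclusively (perfect authentic cadence) is the consequent. The antecedent is measures 3–5.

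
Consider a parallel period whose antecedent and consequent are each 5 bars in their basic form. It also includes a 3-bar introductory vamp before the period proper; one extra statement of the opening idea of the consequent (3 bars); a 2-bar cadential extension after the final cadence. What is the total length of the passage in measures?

Basic parallel period: 5 + 5 = 10 bars.
10 (basic form) + 3 (introduction) + 3 (extra statement) + 2 (cadential extension) = 18.

18 measures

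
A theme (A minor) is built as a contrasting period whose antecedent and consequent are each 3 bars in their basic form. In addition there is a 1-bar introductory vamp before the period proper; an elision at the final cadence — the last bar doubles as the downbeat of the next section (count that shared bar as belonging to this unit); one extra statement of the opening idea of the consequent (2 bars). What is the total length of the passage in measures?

9 measures

Basic contrasting period: 3 + 3 = 6 bars.
6 (basic form) + 1 (introduction) + 2 (extra statement) = 9.
The elision shares a bar with the next section but does not change this unit's count.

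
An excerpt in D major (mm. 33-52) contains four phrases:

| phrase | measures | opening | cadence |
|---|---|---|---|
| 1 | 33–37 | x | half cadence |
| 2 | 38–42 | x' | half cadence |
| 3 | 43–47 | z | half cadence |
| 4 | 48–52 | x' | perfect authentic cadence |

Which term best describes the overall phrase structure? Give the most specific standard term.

contrasting double period

Four phrases in two halves: the first half (bars 33-42) ends with a half cadence, the second (bars 43-52) with a perfect authentic cadence — a large antecedent–consequent pair, i.e. a double period.
Phrase 3 begins with different material from phrase 1, making it contrasting.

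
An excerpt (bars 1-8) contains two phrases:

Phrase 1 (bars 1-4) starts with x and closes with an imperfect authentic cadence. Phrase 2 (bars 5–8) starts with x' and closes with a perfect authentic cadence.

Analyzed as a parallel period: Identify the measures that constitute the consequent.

measures 5–8

The antecedent is the phrase ending with the weaker cadence (imperfect authentic cadence, phrase 1) and the consequent the one ending more conclusively (perfect authentic cadence, phrase 2); the consequent is measures 5–8.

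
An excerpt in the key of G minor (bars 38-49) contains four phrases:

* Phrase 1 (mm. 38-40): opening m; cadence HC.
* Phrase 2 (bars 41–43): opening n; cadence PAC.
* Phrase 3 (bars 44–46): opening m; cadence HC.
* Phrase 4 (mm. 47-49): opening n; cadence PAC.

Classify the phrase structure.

repeated period

The cadence pattern HC–PAC–HC–PAC is weak–strong twice, and phrases 3–4 restate phrases 1–2: a period heard twice, not a double period (which would end weakly at phrase 2).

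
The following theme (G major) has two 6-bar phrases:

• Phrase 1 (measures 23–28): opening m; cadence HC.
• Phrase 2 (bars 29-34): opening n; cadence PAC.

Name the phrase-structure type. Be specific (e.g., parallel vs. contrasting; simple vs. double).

contrasting period

Phrase 1 ends with a half cadence (weaker) and phrase 2 with a perfect authentic cadence (stronger): antecedent + consequent = a period.
The two phrases open with different material (m / n), so the period is contrasting.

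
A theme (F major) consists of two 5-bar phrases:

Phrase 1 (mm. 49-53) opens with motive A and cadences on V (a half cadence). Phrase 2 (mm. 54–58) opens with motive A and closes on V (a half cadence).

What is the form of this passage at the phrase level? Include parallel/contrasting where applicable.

Both phrases have the same opening (A) and the same cadence (half cadence): the second is a restatement, not a consequent, so this is a repeated phrase rather than a period.

repeated phrase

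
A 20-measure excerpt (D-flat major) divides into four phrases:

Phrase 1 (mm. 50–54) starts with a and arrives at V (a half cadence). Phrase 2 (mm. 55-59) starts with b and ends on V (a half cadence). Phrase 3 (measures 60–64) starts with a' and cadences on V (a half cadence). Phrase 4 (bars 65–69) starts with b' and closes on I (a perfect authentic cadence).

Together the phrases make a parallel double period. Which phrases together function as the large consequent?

In a double period the first pair of phrases (ending half cadence) is the large antecedent and the second pair (ending perfect authentic cadence) is the large consequent; the consequent is phrases 3 and 4.

phrases 3 and 4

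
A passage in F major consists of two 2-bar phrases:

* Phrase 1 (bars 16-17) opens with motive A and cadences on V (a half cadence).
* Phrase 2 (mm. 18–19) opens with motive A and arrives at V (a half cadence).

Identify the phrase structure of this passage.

repeated phrase

Both phrases have the same opening (A) and the same cadence (half cadence): the second is a restatement, not a consequent, so this is a repeated phrase rather than a period.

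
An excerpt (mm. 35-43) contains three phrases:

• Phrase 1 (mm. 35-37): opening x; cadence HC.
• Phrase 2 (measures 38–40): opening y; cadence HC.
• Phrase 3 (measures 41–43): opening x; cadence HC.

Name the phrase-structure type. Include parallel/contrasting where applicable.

phrase group

The final phrase closes with a half cadence, which is not stronger than the preceding half cadence; the 3 phrases lack an overall antecedent–consequent design and so form a phrase group.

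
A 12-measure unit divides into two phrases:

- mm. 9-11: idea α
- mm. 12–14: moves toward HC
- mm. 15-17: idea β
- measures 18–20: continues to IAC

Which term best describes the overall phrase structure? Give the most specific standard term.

contrasting period

Phrase 1 ends with a half cadence (weaker) and phrase 2 with an imperfect authentic cadence (stronger): antecedent + consequent = a period.
The two phrases open with different material (α / β), so the period is contrasting.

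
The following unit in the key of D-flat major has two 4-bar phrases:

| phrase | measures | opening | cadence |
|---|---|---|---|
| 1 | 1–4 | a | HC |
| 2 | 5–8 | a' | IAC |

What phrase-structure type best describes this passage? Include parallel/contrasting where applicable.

Phrase 1 ends with a half cadence (weaker) and phrase 2 with an imperfect authentic cadence (stronger): antecedent + consequent = a period.
The two phrases open with the same material (a / a'), so the period is parallel.

parallel period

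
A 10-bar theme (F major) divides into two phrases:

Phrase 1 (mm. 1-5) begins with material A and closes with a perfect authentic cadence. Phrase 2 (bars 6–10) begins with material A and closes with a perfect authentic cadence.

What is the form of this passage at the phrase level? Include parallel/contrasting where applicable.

Both phrases have the same opening (A) and the same cadence (perfect authentic cadence): the second is a restatement, not a consequent, so this is a repeated phrase rather than a period.

repeated phrase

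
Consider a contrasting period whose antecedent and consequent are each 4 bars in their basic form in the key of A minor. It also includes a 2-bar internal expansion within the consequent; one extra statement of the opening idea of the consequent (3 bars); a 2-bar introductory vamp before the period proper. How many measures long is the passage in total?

Basic contrasting period: 4 + 4 = 8 bars.
8 (basic form) + 2 (internal expansion) + 3 (extra statement) + 2 (introduction) = 15.

15 measures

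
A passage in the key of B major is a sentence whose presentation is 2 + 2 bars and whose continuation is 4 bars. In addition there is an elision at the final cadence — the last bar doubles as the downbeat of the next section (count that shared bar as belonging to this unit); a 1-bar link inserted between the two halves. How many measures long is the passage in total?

9 measures

Basic sentence: 2 + 2 + 4 = 8 bars.
8 (basic form) + 1 (link) = 9.
The elision shares a bar with the next section but does not change this unit's count.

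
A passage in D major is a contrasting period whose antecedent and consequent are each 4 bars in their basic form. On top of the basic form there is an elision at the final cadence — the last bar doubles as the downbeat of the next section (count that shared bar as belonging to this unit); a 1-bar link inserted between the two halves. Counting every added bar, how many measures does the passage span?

9 measures

Basic contrasting period: 4 + 4 = 8 bars.
8 (basic form) + 1 (link) = 9.
The elision shares a bar with the next section but does not change this unit's count.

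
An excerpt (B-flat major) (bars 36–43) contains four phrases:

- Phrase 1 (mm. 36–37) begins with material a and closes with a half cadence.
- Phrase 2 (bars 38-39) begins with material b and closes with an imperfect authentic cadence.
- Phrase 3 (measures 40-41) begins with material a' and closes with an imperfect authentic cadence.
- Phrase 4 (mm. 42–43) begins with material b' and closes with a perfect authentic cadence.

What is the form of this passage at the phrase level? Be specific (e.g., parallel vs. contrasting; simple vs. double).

Four phrases in two halves: the first half (measures 36–39) ends with an imperfect authentic cadence, the second (mm. 40-43) with a perfect authentic cadence — a large antecedent–consequent pair, i.e. a double period.
Phrase 3 begins with the same material as phrase 1, making it parallel.

parallel double period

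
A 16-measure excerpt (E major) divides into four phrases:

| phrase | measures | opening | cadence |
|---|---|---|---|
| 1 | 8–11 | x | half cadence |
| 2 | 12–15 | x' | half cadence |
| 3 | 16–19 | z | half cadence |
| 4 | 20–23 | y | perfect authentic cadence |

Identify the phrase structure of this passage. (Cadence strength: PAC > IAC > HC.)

contrasting double period

Four phrases in two halves: the first half (mm. 8-15) ends with a half cadence, the second (mm. 16–23) with a perfect authentic cadence — a large antecedent–consequent pair, i.e. a double period.
Phrase 3 begins with different material from phrase 1, making it contrasting.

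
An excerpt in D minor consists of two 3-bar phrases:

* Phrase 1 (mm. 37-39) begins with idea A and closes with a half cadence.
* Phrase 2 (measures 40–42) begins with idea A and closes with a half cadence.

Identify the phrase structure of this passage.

repeated phrase

Both phrases have the same opening (A) and the same cadence (half cadence): the second is a restatement, not a consequent, so this is a repeated phrase rather than a period.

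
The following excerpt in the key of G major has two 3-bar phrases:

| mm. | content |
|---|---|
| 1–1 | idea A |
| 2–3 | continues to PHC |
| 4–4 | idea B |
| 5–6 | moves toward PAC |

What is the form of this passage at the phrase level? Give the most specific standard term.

Phrase 1 ends with a Phrygian half cadence (weaker) and phrase 2 with a perfect authentic cadence (stronger): antecedent + consequent = a period.
The two phrases open with different material (A / B), so the period is contrasting.

contrasting period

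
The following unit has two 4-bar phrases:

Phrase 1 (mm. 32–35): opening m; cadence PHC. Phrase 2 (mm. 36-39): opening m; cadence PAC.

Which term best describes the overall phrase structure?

Phrase 1 ends with a Phrygian half cadence (weaker) and phrase 2 with a perfect authentic cadence (stronger): antecedent + consequent = a period.
The two phrases open with the same material (m / m), so the period is parallel.

parallel period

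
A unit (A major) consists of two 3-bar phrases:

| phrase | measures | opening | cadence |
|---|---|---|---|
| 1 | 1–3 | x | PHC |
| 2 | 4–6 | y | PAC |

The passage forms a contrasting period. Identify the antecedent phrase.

The phrase ending with the weaker cadence (Phrygian half cadence) is the antecedent; the one ending more conclusively (perfect authentic cadence) is the consequent. The antecedent is phrase 1.

phrase 1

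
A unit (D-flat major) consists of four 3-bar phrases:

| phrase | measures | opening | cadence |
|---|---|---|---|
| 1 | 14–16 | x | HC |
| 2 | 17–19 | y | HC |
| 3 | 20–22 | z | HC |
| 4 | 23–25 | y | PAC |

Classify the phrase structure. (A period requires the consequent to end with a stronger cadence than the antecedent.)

Four phrases in two halves: the first half (mm. 14-19) ends with a half cadence, the second (bars 20–25) with a perfect authentic cadence — a large antecedent–consequent pair, i.e. a double period.
Phrase 3 begins with different material from phrase 1, making it contrasting.

contrasting double period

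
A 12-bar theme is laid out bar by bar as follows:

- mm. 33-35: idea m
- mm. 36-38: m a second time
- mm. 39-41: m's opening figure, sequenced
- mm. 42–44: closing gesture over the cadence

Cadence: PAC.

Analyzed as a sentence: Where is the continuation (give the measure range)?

measures 39–44

After the presentation (measures 33-38), the continuation covers the fragmentation through the cadence: bars 39-44.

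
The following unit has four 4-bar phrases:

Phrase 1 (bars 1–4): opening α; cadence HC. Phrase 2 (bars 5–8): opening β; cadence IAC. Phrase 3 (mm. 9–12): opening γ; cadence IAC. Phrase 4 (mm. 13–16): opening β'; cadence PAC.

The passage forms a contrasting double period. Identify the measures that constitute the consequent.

measures 9–16

In a double period the four phrases pair into a large antecedent (phrases 1–2, ending imperfect authentic cadence) and a large consequent (phrases 3–4, ending perfect authentic cadence). The consequent spans mm. 9–16.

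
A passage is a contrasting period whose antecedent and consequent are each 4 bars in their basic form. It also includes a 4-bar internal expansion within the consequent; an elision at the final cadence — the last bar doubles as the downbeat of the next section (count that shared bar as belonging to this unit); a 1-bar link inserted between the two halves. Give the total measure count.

Basic contrasting period: 4 + 4 = 8 bars.
8 (basic form) + 4 (internal expansion) + 1 (link) = 13.
The elision shares a bar with the next section but does not change this unit's count.

13 measures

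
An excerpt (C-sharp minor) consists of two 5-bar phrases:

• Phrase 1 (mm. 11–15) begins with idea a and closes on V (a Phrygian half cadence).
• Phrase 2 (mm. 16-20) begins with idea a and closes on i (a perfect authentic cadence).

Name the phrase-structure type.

Phrase 1 ends with a Phrygian half cadence (weaker) and phrase 2 with a perfect authentic cadence (stronger): antecedent + consequent = a period.
The two phrases open with the same material (a / a), so the period is parallel.

parallel period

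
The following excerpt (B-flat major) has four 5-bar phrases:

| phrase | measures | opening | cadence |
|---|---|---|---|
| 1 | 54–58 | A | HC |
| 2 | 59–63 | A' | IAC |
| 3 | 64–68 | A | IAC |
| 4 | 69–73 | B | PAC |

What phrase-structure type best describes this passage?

Four phrases in two halves: the first half (measures 54–63) ends with an imperfect authentic cadence, the second (bars 64–73) with a perfect authentic cadence — a large antecedent–consequent pair, i.e. a double period.
Phrase 3 begins with the same material as phrase 1, making it parallel.

parallel double period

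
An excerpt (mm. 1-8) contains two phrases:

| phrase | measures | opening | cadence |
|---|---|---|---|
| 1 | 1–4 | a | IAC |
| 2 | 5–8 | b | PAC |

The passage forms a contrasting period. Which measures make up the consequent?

measures 5–8

The phrase ending with the weaker cadence (imperfect authentic cadence) is the antecedent; the one ending more conclusively (perfect authentic cadence) is the consequent. The consequent is measures 5–8.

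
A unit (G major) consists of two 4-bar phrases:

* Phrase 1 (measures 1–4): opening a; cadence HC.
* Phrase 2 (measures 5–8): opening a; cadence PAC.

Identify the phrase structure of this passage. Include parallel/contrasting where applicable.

Phrase 1 ends with a half cadence (weaker) and phrase 2 with a perfect authentic cadence (stronger): antecedent + consequent = a period.
The two phrases open with the same material (a / a), so the period is parallel.

parallel period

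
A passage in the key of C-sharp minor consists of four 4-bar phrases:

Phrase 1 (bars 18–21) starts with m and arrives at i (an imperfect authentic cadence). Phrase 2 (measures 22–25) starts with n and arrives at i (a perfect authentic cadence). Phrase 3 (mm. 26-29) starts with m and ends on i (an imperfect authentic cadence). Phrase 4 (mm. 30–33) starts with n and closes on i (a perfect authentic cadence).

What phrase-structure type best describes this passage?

The cadence pattern IAC–PAC–IAC–PAC is weak–strong twice, and phrases 3–4 restate phrases 1–2: a period heard twice, not a double period (which would end weakly at phrase 2).

repeated period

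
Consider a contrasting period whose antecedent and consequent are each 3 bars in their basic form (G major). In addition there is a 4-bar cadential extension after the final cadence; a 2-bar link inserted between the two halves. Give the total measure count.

12 measures

Basic contrasting period: 3 + 3 = 6 bars.
6 (basic form) + 4 (cadential extension) + 2 (link) = 12.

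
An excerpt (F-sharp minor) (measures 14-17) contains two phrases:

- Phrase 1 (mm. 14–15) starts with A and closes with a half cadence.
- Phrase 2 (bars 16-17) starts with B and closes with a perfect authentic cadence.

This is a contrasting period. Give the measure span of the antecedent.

The phrase ending with the weaker cadence (half cadence) is the antecedent; the one ending more conclusively (perfect authentic cadence) is the consequent. The antecedent is measures 14–15.

measures 14–15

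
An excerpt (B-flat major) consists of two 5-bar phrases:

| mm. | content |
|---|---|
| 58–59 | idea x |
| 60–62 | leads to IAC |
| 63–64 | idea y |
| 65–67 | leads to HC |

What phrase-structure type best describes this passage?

The second phrase closes with a half cadence, which is not stronger than the first phrase's imperfect authentic cadence; without a weak→strong cadential pair there is no antecedent–consequent relationship, so this is a phrase group rather than a period.

phrase group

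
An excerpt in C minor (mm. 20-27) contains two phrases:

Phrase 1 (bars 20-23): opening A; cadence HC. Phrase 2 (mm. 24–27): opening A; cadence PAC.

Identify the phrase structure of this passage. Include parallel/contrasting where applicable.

Phrase 1 ends with a half cadence (weaker) and phrase 2 with a perfect authentic cadence (stronger): antecedent + consequent = a period.
The two phrases open with the same material (A / A), so the period is parallel.

parallel period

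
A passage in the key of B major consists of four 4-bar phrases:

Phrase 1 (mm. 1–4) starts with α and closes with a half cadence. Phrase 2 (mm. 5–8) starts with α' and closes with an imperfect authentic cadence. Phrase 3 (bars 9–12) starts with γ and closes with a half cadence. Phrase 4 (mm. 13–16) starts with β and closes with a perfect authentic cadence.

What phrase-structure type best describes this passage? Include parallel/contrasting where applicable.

Four phrases in two halves: the first half (bars 1-8) ends with an imperfect authentic cadence, the second (mm. 9–16) with a perfect authentic cadence — a large antecedent–consequent pair, i.e. a double period.
Phrase 3 begins with different material from phrase 1, making it contrasting.

contrasting double period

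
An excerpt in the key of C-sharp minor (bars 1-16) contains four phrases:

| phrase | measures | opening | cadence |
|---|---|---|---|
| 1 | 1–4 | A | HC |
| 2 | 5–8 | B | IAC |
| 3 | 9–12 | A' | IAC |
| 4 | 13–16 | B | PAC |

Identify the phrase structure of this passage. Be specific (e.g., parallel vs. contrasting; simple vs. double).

Four phrases in two halves: the first half (measures 1-8) ends with an imperfect authentic cadence, the second (bars 9-16) with a perfect authentic cadence — a large antecedent–consequent pair, i.e. a double period.
Phrase 3 begins with the same material as phrase 1, making it parallel.

parallel double period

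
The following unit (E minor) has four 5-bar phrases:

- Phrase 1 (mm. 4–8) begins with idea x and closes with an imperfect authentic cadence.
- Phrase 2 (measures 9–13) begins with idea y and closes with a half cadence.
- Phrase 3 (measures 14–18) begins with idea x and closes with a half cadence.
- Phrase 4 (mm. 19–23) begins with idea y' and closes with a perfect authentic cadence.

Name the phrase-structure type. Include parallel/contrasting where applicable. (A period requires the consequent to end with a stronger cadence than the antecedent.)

parallel double period

Four phrases in two halves: the first half (mm. 4–13) ends with a half cadence, the second (mm. 14–23) with a perfect authentic cadence — a large antecedent–consequent pair, i.e. a double period.
Phrase 3 begins with the same material as phrase 1, making it parallel.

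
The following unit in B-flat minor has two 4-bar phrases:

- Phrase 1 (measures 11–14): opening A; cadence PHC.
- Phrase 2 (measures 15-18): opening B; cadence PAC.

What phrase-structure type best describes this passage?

Phrase 1 ends with a Phrygian half cadence (weaker) and phrase 2 with a perfect authentic cadence (stronger): antecedent + consequent = a period.
The two phrases open with different material (A / B), so the period is contrasting.

contrasting period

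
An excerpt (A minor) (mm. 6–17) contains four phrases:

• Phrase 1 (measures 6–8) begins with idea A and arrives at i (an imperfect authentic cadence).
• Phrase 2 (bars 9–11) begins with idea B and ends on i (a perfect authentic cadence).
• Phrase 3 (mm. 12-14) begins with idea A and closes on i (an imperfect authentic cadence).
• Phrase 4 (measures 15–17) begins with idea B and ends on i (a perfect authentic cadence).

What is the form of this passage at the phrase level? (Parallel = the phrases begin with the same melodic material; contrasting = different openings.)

The cadence pattern IAC–PAC–IAC–PAC is weak–strong twice, and phrases 3–4 restate phrases 1–2: a period heard twice, not a double period (which would end weakly at phrase 2).

repeated period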